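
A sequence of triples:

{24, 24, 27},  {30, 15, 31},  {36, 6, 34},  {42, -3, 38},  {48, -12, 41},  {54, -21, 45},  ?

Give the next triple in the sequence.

First entry: +6 each step, so 24, 30, 36, 42, 48, 54 → 60.
Second entry: −9 each step, so 24, 15, 6, -3, -12, -21 → -30.
For the third entry, alternating steps +4, +3, +4, +3, …: 27, 31, 34, 38, 41, 45 → 48.
Putting it together: {60, -30, 48}.

{60, -30, 48}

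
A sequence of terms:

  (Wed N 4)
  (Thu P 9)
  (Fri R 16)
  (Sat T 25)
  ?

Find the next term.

Day — runs through the weekdays Mon→Sun: Wed, Thu, Fri, Sat → Sun.
Letter goes N, P, R, T → V (letters move forward 2 places in the alphabet).
Third coordinate: perfect squares: 2², 3², 4², …; 4, 9, 16, 25 → 36.
So the next term is (Sun V 36).

(Sun V 36)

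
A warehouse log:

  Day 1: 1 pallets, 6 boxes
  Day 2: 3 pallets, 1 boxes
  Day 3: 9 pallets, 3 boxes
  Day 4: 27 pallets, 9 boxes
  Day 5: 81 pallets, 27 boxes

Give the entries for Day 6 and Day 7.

243 pallets, 81 boxes; 729 pallets, 243 boxes

Pallets goes 1, 3, 9, 27, 81 → 243 → 729 (×3 each step).
Boxes goes 6, 1, 3, 9, 27 → 81 → 243 (always the previous value of the pallets).
Putting the parts together: 243 pallets, 81 boxes and then 729 pallets, 243 boxes.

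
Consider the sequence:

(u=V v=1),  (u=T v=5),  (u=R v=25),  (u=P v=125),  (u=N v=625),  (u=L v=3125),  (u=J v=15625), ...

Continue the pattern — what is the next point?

(u=H v=78125)

U: V, T, R, P, N, L, J → H (letters move back 2 places in the alphabet).
V: ×5 each step, so 1, 5, 25, 125, 625, 3125, 15625 → 78125.
Combining the parts gives (u=H v=78125).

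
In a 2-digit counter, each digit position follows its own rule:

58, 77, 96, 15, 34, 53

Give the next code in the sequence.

For the first digit, +2 each step, mod 10: 5, 7, 9, 1, 3, 5 → 7.
Second digit goes 8, 7, 6, 5, 4, 3 → 2 (−1 each step, mod 10).
Putting it together: 72.

72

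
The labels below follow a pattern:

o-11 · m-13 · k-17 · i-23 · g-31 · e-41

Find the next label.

Letter goes o, m, k, i, g, e → c (letters move back 2 places in the alphabet).
Second component goes 11, 13, 17, 23, 31, 41 → 53 (differences are 2, 4, 6, … (increasing by 2 each time)).
Putting it together: c-53.

c-53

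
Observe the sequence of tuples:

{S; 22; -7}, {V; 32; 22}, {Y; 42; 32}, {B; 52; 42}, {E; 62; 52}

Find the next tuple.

{H; 72; 62}

Letter — letters move forward 3 places in the alphabet, wrapping Z→A: S, V, Y, B, E → H.
Second component goes 22, 32, 42, 52, 62 → 72 (+10 each step).
Third component goes -7, 22, 32, 42, 52 → 62 (always the previous value of the second component).
Putting it together: {H; 72; 62}.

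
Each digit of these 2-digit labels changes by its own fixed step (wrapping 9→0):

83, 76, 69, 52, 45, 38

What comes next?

21

First digit: −1 each step, mod 10, so 8, 7, 6, 5, 4, 3 → 2.
Second digit: +3 each step, mod 10; 3, 6, 9, 2, 5, 8 → 1.
So the next label is 21.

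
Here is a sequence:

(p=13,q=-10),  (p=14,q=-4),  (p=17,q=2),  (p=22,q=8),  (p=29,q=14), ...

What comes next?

P goes 13, 14, 17, 22, 29 → 38 (differences are 1, 3, 5, … (increasing by 2 each time)).
Q: +6 each step; -10, -4, 2, 8, 14 → 20.
So the next term is (p=38,q=20).

(p=38,q=20)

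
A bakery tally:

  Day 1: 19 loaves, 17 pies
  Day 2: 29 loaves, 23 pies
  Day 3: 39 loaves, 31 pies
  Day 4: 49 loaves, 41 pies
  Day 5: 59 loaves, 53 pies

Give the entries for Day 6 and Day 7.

Loaves: +10 each step, so 19, 29, 39, 49, 59 → 69 → 79.
Pies: differences are 6, 8, 10, … (increasing by 2 each time), so 17, 23, 31, 41, 53 → 67 → 83.
Putting the parts together: 69 loaves, 67 pies and then 79 loaves, 83 pies.

69 loaves, 67 pies; 79 loaves, 83 pies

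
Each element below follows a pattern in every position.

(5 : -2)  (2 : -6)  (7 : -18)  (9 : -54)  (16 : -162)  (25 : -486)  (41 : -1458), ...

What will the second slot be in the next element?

-4374

Second slot: ×3 each step, so -2, -6, -18, -54, -162, -486, -1458 → -4374.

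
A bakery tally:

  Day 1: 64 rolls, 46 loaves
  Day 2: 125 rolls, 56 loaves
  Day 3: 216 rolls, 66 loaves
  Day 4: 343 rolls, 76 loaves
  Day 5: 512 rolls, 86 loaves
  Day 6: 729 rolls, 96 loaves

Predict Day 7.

Rolls: perfect cubes: 4³, 5³, 6³, …, so 64, 125, 216, 343, 512, 729 → 1000.
Loaves — +10 each step: 46, 56, 66, 76, 86, 96 → 106.
Combining the parts gives 1000 rolls, 106 loaves.

1000 rolls, 106 loaves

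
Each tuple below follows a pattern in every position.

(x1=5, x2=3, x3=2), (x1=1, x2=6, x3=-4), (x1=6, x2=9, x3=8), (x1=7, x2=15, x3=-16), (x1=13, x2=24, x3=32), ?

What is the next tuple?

(x1=20, x2=39, x3=-64)

X1: each term is the sum of the two before it, so 5, 1, 6, 7, 13 → 20.
X2: 3, 6, 9, 15, 24 → 39 (each term is the sum of the two before it).
X3: ×(-2) each step, so 2, -4, 8, -16, 32 → -64.
Combining the parts gives (x1=20, x2=39, x3=-64).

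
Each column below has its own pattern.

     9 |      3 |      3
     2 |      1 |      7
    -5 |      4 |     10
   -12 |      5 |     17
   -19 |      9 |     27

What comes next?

-26  14  44

First component: −7 each step; 9, 2, -5, -12, -19 → -26.
For the second component, each term is the sum of the two before it: 3, 1, 4, 5, 9 → 14.
For the third component, each term is the sum of the two before it: 3, 7, 10, 17, 27 → 44.
So the next line is -26  14  44.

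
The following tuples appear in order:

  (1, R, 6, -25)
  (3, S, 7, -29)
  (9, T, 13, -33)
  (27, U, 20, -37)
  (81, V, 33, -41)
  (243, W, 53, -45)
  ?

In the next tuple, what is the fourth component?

First component — ×3 each step: 1, 3, 9, 27, 81, 243 → 729.
For the letter, letters move forward 1 place in the alphabet: R, S, T, U, V, W → X.
Third component — each term is the sum of the two before it: 6, 7, 13, 20, 33, 53 → 86.
Fourth component goes -25, -29, -33, -37, -41, -45 → -49 (−4 each step).

-49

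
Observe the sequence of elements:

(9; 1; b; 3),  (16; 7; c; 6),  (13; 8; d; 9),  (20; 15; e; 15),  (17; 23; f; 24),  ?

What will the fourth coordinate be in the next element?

39

Fourth coordinate goes 3, 6, 9, 15, 24 → 39 (each term is the sum of the two before it).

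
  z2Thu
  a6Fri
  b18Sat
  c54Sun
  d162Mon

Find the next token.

e486Tue

Letter: letters move forward 1 place in the alphabet, wrapping Z→A, so z, a, b, c, d → e.
Second component: ×3 each step, so 2, 6, 18, 54, 162 → 486.
Day: runs through the weekdays Mon→Sun, so Thu, Fri, Sat, Sun, Mon → Tue.
Combining the parts gives e486Tue.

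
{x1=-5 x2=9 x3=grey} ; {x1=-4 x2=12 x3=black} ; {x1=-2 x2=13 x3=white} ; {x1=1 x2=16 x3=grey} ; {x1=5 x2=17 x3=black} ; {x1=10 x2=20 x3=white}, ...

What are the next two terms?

X1 — differences are 1, 2, 3, … (increasing by 1 each time): -5, -4, -2, 1, 5, 10 → 16 → 23.
X2 — alternating steps +3, +1, +3, +1, …: 9, 12, 13, 16, 17, 20 → 21 → 24.
X3: repeats grey → black → white; grey, black, white, grey, black, white → grey → black.
Putting the parts together: {x1=16 x2=21 x3=grey} and then {x1=23 x2=24 x3=black}.

{x1=16 x2=21 x3=grey}, {x1=23 x2=24 x3=black}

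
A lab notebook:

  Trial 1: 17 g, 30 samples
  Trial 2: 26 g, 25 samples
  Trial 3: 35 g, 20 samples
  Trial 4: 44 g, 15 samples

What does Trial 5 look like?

G: +9 each step; 17, 26, 35, 44 → 53.
Samples goes 30, 25, 20, 15 → 10 (−5 each step).
So the next record is 53 g, 10 samples.

53 g, 10 samples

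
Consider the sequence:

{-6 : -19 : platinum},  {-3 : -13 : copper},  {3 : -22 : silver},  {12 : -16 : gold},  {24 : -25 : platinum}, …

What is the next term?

{39 : -19 : copper}

First component goes -6, -3, 3, 12, 24 → 39 (differences are 3, 6, 9, … (increasing by 3 each time)).
Second component: alternating steps +6, −9, +6, −9, …; -19, -13, -22, -16, -25 → -19.
Metal: platinum, copper, silver, gold, platinum → copper (repeats platinum → copper → silver → gold).
Putting it together: {39 : -19 : copper}.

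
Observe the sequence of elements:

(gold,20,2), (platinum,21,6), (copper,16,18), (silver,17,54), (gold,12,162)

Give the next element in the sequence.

For the metal, repeats gold → platinum → copper → silver: gold, platinum, copper, silver, gold → platinum.
Second part: alternating steps +1, −5, +1, −5, …; 20, 21, 16, 17, 12 → 13.
Third part goes 2, 6, 18, 54, 162 → 486 (×3 each step).
Combining the parts gives (platinum,13,486).

(platinum,13,486)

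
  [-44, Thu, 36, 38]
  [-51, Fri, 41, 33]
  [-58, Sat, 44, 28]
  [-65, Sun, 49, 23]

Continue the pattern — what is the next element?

[-72, Mon, 52, 18]

First coordinate: -44, -51, -58, -65 → -72 (−7 each step).
Day — runs through the weekdays Mon→Sun: Thu, Fri, Sat, Sun → Mon.
For the third coordinate, alternating steps +5, +3, +5, +3, …: 36, 41, 44, 49 → 52.
Fourth coordinate: −5 each step, so 38, 33, 28, 23 → 18.
Combining the parts gives [-72, Mon, 52, 18].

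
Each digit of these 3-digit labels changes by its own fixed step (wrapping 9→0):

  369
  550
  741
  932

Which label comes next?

123

For the first digit, +2 each step, mod 10: 3, 5, 7, 9 → 1.
Second digit: −1 each step, mod 10; 6, 5, 4, 3 → 2.
Third digit — +1 each step, mod 10: 9, 0, 1, 2 → 3.
Putting it together: 123.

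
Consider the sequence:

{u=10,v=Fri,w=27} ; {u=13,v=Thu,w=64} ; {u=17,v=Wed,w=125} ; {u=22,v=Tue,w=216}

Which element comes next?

U goes 10, 13, 17, 22 → 28 (differences are 3, 4, 5, … (increasing by 1 each time)).
V — runs backward through the weekdays Mon→Sun: Fri, Thu, Wed, Tue → Mon.
W: perfect cubes: 3³, 4³, 5³, …; 27, 64, 125, 216 → 343.
So the next element is {u=28,v=Mon,w=343}.

{u=28,v=Mon,w=343}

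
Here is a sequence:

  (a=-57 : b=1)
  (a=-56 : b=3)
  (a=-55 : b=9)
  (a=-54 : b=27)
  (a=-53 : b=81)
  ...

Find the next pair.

(a=-52 : b=243)

A: +1 each step; -57, -56, -55, -54, -53 → -52.
B — ×3 each step: 1, 3, 9, 27, 81 → 243.
Putting it together: (a=-52 : b=243).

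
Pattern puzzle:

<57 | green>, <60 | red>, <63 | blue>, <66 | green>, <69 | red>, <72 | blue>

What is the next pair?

For the first component, +3 each step: 57, 60, 63, 66, 69, 72 → 75.
Colour — repeats green → red → blue: green, red, blue, green, red, blue → green.
Combining the parts gives <75 | green>.

<75 | green>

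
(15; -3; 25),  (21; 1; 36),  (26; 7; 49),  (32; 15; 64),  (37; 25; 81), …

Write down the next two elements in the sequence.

(43; 37; 100), (48; 51; 121)

First component goes 15, 21, 26, 32, 37 → 43 → 48 (alternating steps +6, +5, +6, +5, …).
Second component goes -3, 1, 7, 15, 25 → 37 → 51 (differences are 4, 6, 8, … (increasing by 2 each time)).
Third component: perfect squares: 5², 6², 7², …, so 25, 36, 49, 64, 81 → 100 → 121.
Putting the parts together: (43; 37; 100) and then (48; 51; 121).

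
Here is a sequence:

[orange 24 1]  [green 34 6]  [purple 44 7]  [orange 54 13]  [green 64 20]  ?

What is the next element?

For the colour, repeats orange → green → purple: orange, green, purple, orange, green → purple.
For the second component, +10 each step: 24, 34, 44, 54, 64 → 74.
Third component: each term is the sum of the two before it; 1, 6, 7, 13, 20 → 33.
Combining the parts gives [purple 74 33].

[purple 74 33]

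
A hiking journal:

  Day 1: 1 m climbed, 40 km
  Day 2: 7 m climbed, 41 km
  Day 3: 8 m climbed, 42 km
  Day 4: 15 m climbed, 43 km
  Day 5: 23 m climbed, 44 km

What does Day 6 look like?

M climbed — each term is the sum of the two before it: 1, 7, 8, 15, 23 → 38.
Km: 40, 41, 42, 43, 44 → 45 (+1 each step).
Combining the parts gives 38 m climbed, 45 km.

38 m climbed, 45 km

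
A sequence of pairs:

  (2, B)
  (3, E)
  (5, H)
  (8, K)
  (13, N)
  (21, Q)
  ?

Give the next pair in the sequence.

(34, T)

First entry goes 2, 3, 5, 8, 13, 21 → 34 (each term is the sum of the two before it).
Letter: letters move forward 3 places in the alphabet, so B, E, H, K, N, Q → T.
So the next pair is (34, T).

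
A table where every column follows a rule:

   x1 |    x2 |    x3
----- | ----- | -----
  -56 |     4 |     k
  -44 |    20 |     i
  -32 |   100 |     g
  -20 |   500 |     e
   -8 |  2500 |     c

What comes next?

4  12500  a

Column x1: -56, -44, -32, -20, -8 → 4 (+12 each step).
For the column x2, ×5 each step: 4, 20, 100, 500, 2500 → 12500.
Column x3: k, i, g, e, c → a (letters move back 2 places in the alphabet).
Combining the parts gives 4  12500  a.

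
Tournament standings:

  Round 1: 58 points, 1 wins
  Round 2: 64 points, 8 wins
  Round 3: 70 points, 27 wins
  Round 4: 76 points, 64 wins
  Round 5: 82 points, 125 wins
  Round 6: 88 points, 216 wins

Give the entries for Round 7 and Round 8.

94 points, 343 wins; 100 points, 512 wins

Points: 58, 64, 70, 76, 82, 88 → 94 → 100 (+6 each step).
Wins: perfect cubes: 1³, 2³, 3³, …; 1, 8, 27, 64, 125, 216 → 343 → 512.
Putting the parts together: 94 points, 343 wins and then 100 points, 512 wins.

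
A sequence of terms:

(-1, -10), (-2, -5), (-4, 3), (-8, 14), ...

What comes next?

(-16, 28)

First coordinate: ×2 each step, so -1, -2, -4, -8 → -16.
Second coordinate: differences are 5, 8, 11, … (increasing by 3 each time), so -10, -5, 3, 14 → 28.
So the next term is (-16, 28).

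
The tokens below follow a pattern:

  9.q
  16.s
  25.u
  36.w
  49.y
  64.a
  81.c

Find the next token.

First component: perfect squares: 3², 4², 5², …; 9, 16, 25, 36, 49, 64, 81 → 100.
Letter: letters move forward 2 places in the alphabet, wrapping Z→A; q, s, u, w, y, a, c → e.
So the next token is 100.e.

100.e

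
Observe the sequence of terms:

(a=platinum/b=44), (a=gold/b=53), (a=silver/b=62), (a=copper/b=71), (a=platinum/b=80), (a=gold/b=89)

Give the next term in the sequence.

A: repeats platinum → gold → silver → copper, so platinum, gold, silver, copper, platinum, gold → silver.
B: +9 each step; 44, 53, 62, 71, 80, 89 → 98.
So the next term is (a=silver/b=98).

(a=silver/b=98)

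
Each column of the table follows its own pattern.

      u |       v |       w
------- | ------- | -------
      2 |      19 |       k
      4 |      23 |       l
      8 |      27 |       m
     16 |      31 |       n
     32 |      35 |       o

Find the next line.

64  39  p

Column u: ×2 each step; 2, 4, 8, 16, 32 → 64.
Column v: +4 each step, so 19, 23, 27, 31, 35 → 39.
For the column w, letters move forward 1 place in the alphabet: k, l, m, n, o → p.
So the next line is 64  39  p.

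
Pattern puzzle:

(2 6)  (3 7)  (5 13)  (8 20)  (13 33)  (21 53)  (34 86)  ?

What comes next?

First component: each term is the sum of the two before it, so 2, 3, 5, 8, 13, 21, 34 → 55.
Second component goes 6, 7, 13, 20, 33, 53, 86 → 139 (each term is the sum of the two before it).
Putting it together: (55 139).

(55 139)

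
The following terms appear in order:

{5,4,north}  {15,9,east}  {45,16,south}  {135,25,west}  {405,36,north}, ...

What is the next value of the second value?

49

Second value goes 4, 9, 16, 25, 36 → 49 (perfect squares: 2², 3², 4², …).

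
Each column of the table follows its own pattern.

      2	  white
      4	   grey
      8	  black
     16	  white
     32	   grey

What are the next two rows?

64  black; 128  white

First component: ×2 each step; 2, 4, 8, 16, 32 → 64 → 128.
For the shade, repeats white → grey → black: white, grey, black, white, grey → black → white.
Putting the parts together: 64  black and then 128  white.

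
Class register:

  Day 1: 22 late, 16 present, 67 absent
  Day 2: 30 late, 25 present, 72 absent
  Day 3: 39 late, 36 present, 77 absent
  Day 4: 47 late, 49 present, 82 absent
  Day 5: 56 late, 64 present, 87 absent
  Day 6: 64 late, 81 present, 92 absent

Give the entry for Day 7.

73 late, 100 present, 97 absent

Late: alternating steps +8, +9, +8, +9, …, so 22, 30, 39, 47, 56, 64 → 73.
Present goes 16, 25, 36, 49, 64, 81 → 100 (perfect squares: 4², 5², 6², …).
Absent goes 67, 72, 77, 82, 87, 92 → 97 (+5 each step).
Putting it together: 73 late, 100 present, 97 absent.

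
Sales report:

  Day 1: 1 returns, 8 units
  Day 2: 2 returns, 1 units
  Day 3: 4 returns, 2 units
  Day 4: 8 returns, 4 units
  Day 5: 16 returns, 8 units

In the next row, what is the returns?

32

Returns — ×2 each step: 1, 2, 4, 8, 16 → 32.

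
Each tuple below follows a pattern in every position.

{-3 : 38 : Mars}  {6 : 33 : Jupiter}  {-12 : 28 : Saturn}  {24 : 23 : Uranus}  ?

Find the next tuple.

{-48 : 18 : Neptune}

First component: ×(-2) each step; -3, 6, -12, 24 → -48.
Second component — −5 each step: 38, 33, 28, 23 → 18.
Planet goes Mars, Jupiter, Saturn, Uranus → Neptune (runs through the planets Mercury→Neptune).
So the next tuple is {-48 : 18 : Neptune}.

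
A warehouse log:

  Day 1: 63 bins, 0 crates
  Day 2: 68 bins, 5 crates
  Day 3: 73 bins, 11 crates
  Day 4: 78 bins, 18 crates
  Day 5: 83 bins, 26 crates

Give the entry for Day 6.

88 bins, 35 crates

Bins goes 63, 68, 73, 78, 83 → 88 (+5 each step).
Crates goes 0, 5, 11, 18, 26 → 35 (differences are 5, 6, 7, … (increasing by 1 each time)).
So the next row is 88 bins, 35 crates.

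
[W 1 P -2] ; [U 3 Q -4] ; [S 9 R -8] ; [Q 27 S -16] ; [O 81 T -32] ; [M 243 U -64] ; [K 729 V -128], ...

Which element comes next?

[I 2187 W -256]

First letter: W, U, S, Q, O, M, K → I (letters move back 2 places in the alphabet).
Second slot — ×3 each step: 1, 3, 9, 27, 81, 243, 729 → 2187.
Second letter: letters move forward 1 place in the alphabet; P, Q, R, S, T, U, V → W.
Fourth slot: ×2 each step; -2, -4, -8, -16, -32, -64, -128 → -256.
So the next element is [I 2187 W -256].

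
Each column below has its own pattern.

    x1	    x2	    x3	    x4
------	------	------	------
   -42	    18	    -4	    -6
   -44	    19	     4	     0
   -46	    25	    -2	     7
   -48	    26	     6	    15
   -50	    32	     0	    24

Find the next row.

-52  33  8  34

Column x1 goes -42, -44, -46, -48, -50 → -52 (−2 each step).
Column x2 — alternating steps +1, +6, +1, +6, …: 18, 19, 25, 26, 32 → 33.
Column x3: alternating steps +8, −6, +8, −6, …, so -4, 4, -2, 6, 0 → 8.
Column x4: differences are 6, 7, 8, … (increasing by 1 each time); -6, 0, 7, 15, 24 → 34.
Putting it together: -52  33  8  34.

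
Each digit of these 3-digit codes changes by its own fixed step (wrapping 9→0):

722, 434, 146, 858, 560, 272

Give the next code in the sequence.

984

First digit: 7, 4, 1, 8, 5, 2 → 9 (−3 each step, mod 10).
Second digit goes 2, 3, 4, 5, 6, 7 → 8 (+1 each step, mod 10).
Third digit — +2 each step, mod 10: 2, 4, 6, 8, 0, 2 → 4.
Combining the parts gives 984.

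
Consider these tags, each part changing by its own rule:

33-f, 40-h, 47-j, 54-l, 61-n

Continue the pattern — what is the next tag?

First component — +7 each step: 33, 40, 47, 54, 61 → 68.
Letter goes f, h, j, l, n → p (letters move forward 2 places in the alphabet).
Putting it together: 68-p.

68-p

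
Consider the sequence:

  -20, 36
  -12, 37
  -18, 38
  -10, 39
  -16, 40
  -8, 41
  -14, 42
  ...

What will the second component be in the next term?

Second component — +1 each step: 36, 37, 38, 39, 40, 41, 42 → 43.

43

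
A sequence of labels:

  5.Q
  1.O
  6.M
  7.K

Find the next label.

First component: each term is the sum of the two before it; 5, 1, 6, 7 → 13.
For the letter, letters move back 2 places in the alphabet: Q, O, M, K → I.
Combining the parts gives 13.I.

13.I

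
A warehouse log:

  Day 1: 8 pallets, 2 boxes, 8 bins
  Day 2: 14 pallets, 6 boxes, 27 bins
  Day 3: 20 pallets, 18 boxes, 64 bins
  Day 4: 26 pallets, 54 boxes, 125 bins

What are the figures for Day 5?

Pallets: 8, 14, 20, 26 → 32 (+6 each step).
Boxes: 2, 6, 18, 54 → 162 (×3 each step).
For the bins, perfect cubes: 2³, 3³, 4³, …: 8, 27, 64, 125 → 216.
So the next record is 32 pallets, 162 boxes, 216 bins.

32 pallets, 162 boxes, 216 bins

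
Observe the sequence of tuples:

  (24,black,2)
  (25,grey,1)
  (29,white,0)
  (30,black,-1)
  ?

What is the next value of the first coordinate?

First coordinate: alternating steps +1, +4, +1, +4, …; 24, 25, 29, 30 → 34.

34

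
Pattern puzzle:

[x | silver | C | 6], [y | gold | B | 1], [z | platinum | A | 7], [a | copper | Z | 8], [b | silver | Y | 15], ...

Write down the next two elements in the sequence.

[c | gold | X | 23], [d | platinum | W | 38]

For the first letter, letters move forward 1 place in the alphabet, wrapping Z→A: x, y, z, a, b → c → d.
Metal: silver, gold, platinum, copper, silver → gold → platinum (repeats silver → gold → platinum → copper).
Second letter: C, B, A, Z, Y → X → W (letters move back 1 place in the alphabet, wrapping A→Z).
Fourth coordinate: each term is the sum of the two before it; 6, 1, 7, 8, 15 → 23 → 38.
So the next two elements are [c | gold | X | 23] and [d | platinum | W | 38].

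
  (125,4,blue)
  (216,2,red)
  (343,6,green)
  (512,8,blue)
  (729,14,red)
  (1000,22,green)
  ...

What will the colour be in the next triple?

blue

Colour: repeats blue → red → green; blue, red, green, blue, red, green → blue.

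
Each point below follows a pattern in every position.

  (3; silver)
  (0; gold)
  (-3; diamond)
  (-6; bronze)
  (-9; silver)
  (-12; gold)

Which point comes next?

(-15; diamond)

First coordinate: −3 each step; 3, 0, -3, -6, -9, -12 → -15.
Rank: silver, gold, diamond, bronze, silver, gold → diamond (repeats silver → gold → diamond → bronze).
So the next point is (-15; diamond).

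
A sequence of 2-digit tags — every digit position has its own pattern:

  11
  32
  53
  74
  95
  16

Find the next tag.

First digit: +2 each step, mod 10; 1, 3, 5, 7, 9, 1 → 3.
Second digit: +1 each step, mod 10; 1, 2, 3, 4, 5, 6 → 7.
Combining the parts gives 37.

37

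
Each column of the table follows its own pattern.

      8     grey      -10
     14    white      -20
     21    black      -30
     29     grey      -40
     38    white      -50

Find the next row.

48  black  -60

First component — differences are 6, 7, 8, … (increasing by 1 each time): 8, 14, 21, 29, 38 → 48.
Shade: repeats grey → white → black; grey, white, black, grey, white → black.
Third component — −10 each step: -10, -20, -30, -40, -50 → -60.
Putting it together: 48  black  -60.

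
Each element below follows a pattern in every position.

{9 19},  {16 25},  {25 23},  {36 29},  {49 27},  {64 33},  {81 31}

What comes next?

{100 37}

First coordinate — perfect squares: 3², 4², 5², …: 9, 16, 25, 36, 49, 64, 81 → 100.
Second coordinate: 19, 25, 23, 29, 27, 33, 31 → 37 (alternating steps +6, −2, +6, −2, …).
Putting it together: {100 37}.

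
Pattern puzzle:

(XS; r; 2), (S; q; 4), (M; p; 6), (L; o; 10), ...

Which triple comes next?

Size: runs through clothing sizes XS→XL, so XS, S, M, L → XL.
Letter: letters move back 1 place in the alphabet, so r, q, p, o → n.
Third slot goes 2, 4, 6, 10 → 16 (each term is the sum of the two before it).
Combining the parts gives (XL; n; 16).

(XL; n; 16)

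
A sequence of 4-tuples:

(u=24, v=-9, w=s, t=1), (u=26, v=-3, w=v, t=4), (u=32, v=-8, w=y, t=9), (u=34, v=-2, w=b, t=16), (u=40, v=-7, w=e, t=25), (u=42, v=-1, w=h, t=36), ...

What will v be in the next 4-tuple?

V goes -9, -3, -8, -2, -7, -1 → -6 (alternating steps +6, −5, +6, −5, …).

-6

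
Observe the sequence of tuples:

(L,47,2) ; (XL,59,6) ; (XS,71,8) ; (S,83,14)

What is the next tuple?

Size goes L, XL, XS, S → M (runs through clothing sizes XS→XL).
Second entry: 47, 59, 71, 83 → 95 (+12 each step).
Third entry — each term is the sum of the two before it: 2, 6, 8, 14 → 22.
Putting it together: (M,95,22).

(M,95,22)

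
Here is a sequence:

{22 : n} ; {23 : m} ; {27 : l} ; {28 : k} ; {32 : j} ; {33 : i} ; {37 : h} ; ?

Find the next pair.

For the first coordinate, alternating steps +1, +4, +1, +4, …: 22, 23, 27, 28, 32, 33, 37 → 38.
Letter — letters move back 1 place in the alphabet: n, m, l, k, j, i, h → g.
Putting it together: {38 : g}.

{38 : g}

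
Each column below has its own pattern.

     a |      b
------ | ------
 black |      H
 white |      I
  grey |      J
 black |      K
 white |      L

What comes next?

grey  M

Column a: repeats black → white → grey; black, white, grey, black, white → grey.
Column b: H, I, J, K, L → M (letters move forward 1 place in the alphabet).
So the next row is grey  M.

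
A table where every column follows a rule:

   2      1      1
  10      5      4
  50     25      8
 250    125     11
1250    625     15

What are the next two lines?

6250  3125  18; 31250  15625  22

First component goes 2, 10, 50, 250, 1250 → 6250 → 31250 (×5 each step).
Second component: 1, 5, 25, 125, 625 → 3125 → 15625 (×5 each step).
Third component: alternating steps +3, +4, +3, +4, …, so 1, 4, 8, 11, 15 → 18 → 22.
So the next two lines are 6250  3125  18 and 31250  15625  22.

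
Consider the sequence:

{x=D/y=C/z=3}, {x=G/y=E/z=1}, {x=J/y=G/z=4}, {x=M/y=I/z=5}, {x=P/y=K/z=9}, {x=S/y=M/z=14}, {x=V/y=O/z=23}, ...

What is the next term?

{x=Y/y=Q/z=37}

X: letters move forward 3 places in the alphabet; D, G, J, M, P, S, V → Y.
For the y, letters move forward 2 places in the alphabet: C, E, G, I, K, M, O → Q.
For the z, each term is the sum of the two before it: 3, 1, 4, 5, 9, 14, 23 → 37.
Combining the parts gives {x=Y/y=Q/z=37}.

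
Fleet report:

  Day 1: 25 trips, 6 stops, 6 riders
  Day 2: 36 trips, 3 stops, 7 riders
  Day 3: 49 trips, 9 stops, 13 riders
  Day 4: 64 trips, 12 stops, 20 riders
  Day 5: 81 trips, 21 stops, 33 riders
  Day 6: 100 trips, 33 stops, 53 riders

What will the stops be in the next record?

Stops: 6, 3, 9, 12, 21, 33 → 54 (each term is the sum of the two before it).

54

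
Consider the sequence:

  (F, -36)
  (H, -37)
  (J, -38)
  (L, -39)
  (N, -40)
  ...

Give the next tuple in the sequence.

(P, -41)

Letter: letters move forward 2 places in the alphabet, so F, H, J, L, N → P.
Second part goes -36, -37, -38, -39, -40 → -41 (−1 each step).
Combining the parts gives (P, -41).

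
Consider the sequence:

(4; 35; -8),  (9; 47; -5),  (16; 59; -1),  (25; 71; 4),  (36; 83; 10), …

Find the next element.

(49; 95; 17)

First part: 4, 9, 16, 25, 36 → 49 (perfect squares: 2², 3², 4², …).
Second part: 35, 47, 59, 71, 83 → 95 (+12 each step).
Third part — differences are 3, 4, 5, … (increasing by 1 each time): -8, -5, -1, 4, 10 → 17.
So the next element is (49; 95; 17).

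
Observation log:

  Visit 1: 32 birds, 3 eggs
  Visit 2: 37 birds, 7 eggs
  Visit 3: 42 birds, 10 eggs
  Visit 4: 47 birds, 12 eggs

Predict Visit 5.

Birds: +5 each step; 32, 37, 42, 47 → 52.
Eggs: differences are 4, 3, 2, … (decreasing by 1 each time); 3, 7, 10, 12 → 13.
So the next row is 52 birds, 13 eggs.

52 birds, 13 eggs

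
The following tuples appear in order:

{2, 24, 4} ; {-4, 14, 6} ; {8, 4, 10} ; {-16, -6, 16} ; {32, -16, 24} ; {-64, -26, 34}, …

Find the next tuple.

First slot — ×(-2) each step: 2, -4, 8, -16, 32, -64 → 128.
Second slot: −10 each step, so 24, 14, 4, -6, -16, -26 → -36.
Third slot goes 4, 6, 10, 16, 24, 34 → 46 (differences are 2, 4, 6, … (increasing by 2 each time)).
So the next tuple is {128, -36, 46}.

{128, -36, 46}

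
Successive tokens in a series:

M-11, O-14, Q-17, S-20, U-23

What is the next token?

Letter: letters move forward 2 places in the alphabet; M, O, Q, S, U → W.
Second component: 11, 14, 17, 20, 23 → 26 (+3 each step).
So the next token is W-26.

W-26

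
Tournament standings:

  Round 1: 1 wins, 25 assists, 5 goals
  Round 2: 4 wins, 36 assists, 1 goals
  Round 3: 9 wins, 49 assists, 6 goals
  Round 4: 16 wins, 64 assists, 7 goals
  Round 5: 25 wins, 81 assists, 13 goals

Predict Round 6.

Wins — perfect squares: 1², 2², 3², …: 1, 4, 9, 16, 25 → 36.
Assists — perfect squares: 5², 6², 7², …: 25, 36, 49, 64, 81 → 100.
For the goals, each term is the sum of the two before it: 5, 1, 6, 7, 13 → 20.
Putting it together: 36 wins, 100 assists, 20 goals.

36 wins, 100 assists, 20 goals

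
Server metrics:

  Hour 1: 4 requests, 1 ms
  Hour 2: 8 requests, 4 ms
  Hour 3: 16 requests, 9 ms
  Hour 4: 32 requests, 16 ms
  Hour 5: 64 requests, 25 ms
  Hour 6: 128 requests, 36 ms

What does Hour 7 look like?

256 requests, 49 ms

Requests — ×2 each step: 4, 8, 16, 32, 64, 128 → 256.
Ms — perfect squares: 1², 2², 3², …: 1, 4, 9, 16, 25, 36 → 49.
Combining the parts gives 256 requests, 49 ms.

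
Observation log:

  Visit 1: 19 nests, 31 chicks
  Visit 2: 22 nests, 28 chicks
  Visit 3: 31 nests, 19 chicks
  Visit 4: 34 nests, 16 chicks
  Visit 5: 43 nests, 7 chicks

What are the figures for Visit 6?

46 nests, 4 chicks

Nests: 19, 22, 31, 34, 43 → 46 (alternating steps +3, +9, +3, +9, …).
For the chicks, together with the nests always sums to 50: 31, 28, 19, 16, 7 → 4.
Putting it together: 46 nests, 4 chicks.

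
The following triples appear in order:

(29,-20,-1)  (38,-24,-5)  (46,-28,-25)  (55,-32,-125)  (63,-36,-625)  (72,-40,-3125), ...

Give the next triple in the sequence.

First slot: alternating steps +9, +8, +9, +8, …; 29, 38, 46, 55, 63, 72 → 80.
Second slot: -20, -24, -28, -32, -36, -40 → -44 (−4 each step).
Third slot goes -1, -5, -25, -125, -625, -3125 → -15625 (×5 each step).
Combining the parts gives (80,-44,-15625).

(80,-44,-15625)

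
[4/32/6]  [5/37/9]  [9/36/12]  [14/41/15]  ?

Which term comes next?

[23/40/18]

First value: each term is the sum of the two before it; 4, 5, 9, 14 → 23.
Second value: 32, 37, 36, 41 → 40 (alternating steps +5, −1, +5, −1, …).
For the third value, +3 each step: 6, 9, 12, 15 → 18.
So the next term is [23/40/18].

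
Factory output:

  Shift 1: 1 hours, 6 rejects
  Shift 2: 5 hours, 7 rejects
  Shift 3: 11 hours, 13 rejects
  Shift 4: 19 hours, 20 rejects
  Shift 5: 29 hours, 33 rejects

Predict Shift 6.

Hours: differences are 4, 6, 8, … (increasing by 2 each time), so 1, 5, 11, 19, 29 → 41.
Rejects goes 6, 7, 13, 20, 33 → 53 (each term is the sum of the two before it).
Combining the parts gives 41 hours, 53 rejects.

41 hours, 53 rejects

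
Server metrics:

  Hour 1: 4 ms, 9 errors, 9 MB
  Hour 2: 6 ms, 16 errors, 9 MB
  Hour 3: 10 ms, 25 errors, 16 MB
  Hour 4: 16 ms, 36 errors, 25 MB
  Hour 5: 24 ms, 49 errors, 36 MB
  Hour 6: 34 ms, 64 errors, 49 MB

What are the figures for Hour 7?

46 ms, 81 errors, 64 MB

For the ms, differences are 2, 4, 6, … (increasing by 2 each time): 4, 6, 10, 16, 24, 34 → 46.
Errors: perfect squares: 3², 4², 5², …, so 9, 16, 25, 36, 49, 64 → 81.
MB: always the previous value of the errors, so 9, 9, 16, 25, 36, 49 → 64.
Combining the parts gives 46 ms, 81 errors, 64 MB.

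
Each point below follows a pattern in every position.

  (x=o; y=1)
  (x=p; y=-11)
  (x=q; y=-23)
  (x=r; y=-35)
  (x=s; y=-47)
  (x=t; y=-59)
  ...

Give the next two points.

X — letters move forward 1 place in the alphabet: o, p, q, r, s, t → u → v.
Y — −12 each step: 1, -11, -23, -35, -47, -59 → -71 → -83.
Putting the parts together: (x=u; y=-71) and then (x=v; y=-83).

(x=u; y=-71), (x=v; y=-83)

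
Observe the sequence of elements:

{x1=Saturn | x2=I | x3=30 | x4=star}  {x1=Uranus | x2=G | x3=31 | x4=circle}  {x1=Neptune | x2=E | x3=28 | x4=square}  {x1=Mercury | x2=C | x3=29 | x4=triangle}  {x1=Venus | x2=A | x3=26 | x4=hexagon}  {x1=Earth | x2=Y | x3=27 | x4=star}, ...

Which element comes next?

{x1=Mars | x2=W | x3=24 | x4=circle}

X1 — runs through the planets Mercury→Neptune: Saturn, Uranus, Neptune, Mercury, Venus, Earth → Mars.
X2 goes I, G, E, C, A, Y → W (letters move back 2 places in the alphabet, wrapping A→Z).
X3: alternating steps +1, −3, +1, −3, …, so 30, 31, 28, 29, 26, 27 → 24.
X4: repeats star → circle → square → triangle → hexagon; star, circle, square, triangle, hexagon, star → circle.
Combining the parts gives {x1=Mars | x2=W | x3=24 | x4=circle}.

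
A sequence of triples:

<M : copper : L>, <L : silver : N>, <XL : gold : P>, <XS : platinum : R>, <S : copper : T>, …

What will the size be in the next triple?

M

Size — runs through clothing sizes XS→XL: M, L, XL, XS, S → M.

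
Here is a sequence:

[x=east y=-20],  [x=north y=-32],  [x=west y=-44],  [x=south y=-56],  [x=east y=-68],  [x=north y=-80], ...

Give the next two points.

For the x, repeats east → north → west → south: east, north, west, south, east, north → west → south.
Y goes -20, -32, -44, -56, -68, -80 → -92 → -104 (−12 each step).
Putting the parts together: [x=west y=-92] and then [x=south y=-104].

[x=west y=-92], [x=south y=-104]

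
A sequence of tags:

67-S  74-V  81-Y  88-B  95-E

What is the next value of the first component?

102

First component — +7 each step: 67, 74, 81, 88, 95 → 102.
Letter — letters move forward 3 places in the alphabet, wrapping Z→A: S, V, Y, B, E → H.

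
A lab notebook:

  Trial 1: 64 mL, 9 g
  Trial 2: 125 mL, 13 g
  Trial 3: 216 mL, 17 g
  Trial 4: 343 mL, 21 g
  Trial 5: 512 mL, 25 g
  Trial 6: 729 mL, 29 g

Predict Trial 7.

1000 mL, 33 g

ML goes 64, 125, 216, 343, 512, 729 → 1000 (perfect cubes: 4³, 5³, 6³, …).
G goes 9, 13, 17, 21, 25, 29 → 33 (+4 each step).
Putting it together: 1000 mL, 33 g.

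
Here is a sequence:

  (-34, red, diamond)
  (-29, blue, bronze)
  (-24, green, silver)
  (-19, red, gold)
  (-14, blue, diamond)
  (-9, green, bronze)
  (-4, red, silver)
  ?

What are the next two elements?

First entry: -34, -29, -24, -19, -14, -9, -4 → 1 → 6 (+5 each step).
Colour: repeats red → blue → green, so red, blue, green, red, blue, green, red → blue → green.
Rank: repeats diamond → bronze → silver → gold, so diamond, bronze, silver, gold, diamond, bronze, silver → gold → diamond.
So the next two elements are (1, blue, gold) and (6, green, diamond).

(1, blue, gold), (6, green, diamond)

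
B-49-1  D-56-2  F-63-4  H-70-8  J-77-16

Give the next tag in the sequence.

L-84-32

Letter: letters move forward 2 places in the alphabet, so B, D, F, H, J → L.
Second component: +7 each step; 49, 56, 63, 70, 77 → 84.
Third component — ×2 each step: 1, 2, 4, 8, 16 → 32.
Combining the parts gives L-84-32.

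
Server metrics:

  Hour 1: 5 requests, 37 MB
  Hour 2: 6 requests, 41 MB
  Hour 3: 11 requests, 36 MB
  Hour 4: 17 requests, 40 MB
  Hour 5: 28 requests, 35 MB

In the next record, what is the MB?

MB: alternating steps +4, −5, +4, −5, …; 37, 41, 36, 40, 35 → 39.

39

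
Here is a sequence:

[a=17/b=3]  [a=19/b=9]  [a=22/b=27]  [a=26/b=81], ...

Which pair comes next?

[a=31/b=243]

A: differences are 2, 3, 4, … (increasing by 1 each time); 17, 19, 22, 26 → 31.
B: 3, 9, 27, 81 → 243 (×3 each step).
So the next pair is [a=31/b=243].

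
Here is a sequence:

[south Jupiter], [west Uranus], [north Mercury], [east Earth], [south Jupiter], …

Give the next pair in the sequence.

Direction: south, west, north, east, south → west (repeats south → west → north → east).
Planet — repeats Jupiter → Uranus → Mercury → Earth: Jupiter, Uranus, Mercury, Earth, Jupiter → Uranus.
Combining the parts gives [west Uranus].

[west Uranus]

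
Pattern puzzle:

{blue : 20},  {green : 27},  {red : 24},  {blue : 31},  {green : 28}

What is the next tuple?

{red : 35}

Colour: blue, green, red, blue, green → red (repeats blue → green → red).
For the second value, alternating steps +7, −3, +7, −3, …: 20, 27, 24, 31, 28 → 35.
So the next tuple is {red : 35}.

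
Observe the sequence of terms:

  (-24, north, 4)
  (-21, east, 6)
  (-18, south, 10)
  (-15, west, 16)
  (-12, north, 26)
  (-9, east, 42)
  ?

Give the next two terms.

(-6, south, 68), (-3, west, 110)

First value — +3 each step: -24, -21, -18, -15, -12, -9 → -6 → -3.
For the direction, repeats north → east → south → west: north, east, south, west, north, east → south → west.
Third value — each term is the sum of the two before it: 4, 6, 10, 16, 26, 42 → 68 → 110.
Putting the parts together: (-6, south, 68) and then (-3, west, 110).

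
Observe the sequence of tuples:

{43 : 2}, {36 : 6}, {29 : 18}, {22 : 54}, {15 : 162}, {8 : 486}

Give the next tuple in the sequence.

First value: −7 each step, so 43, 36, 29, 22, 15, 8 → 1.
Second value: ×3 each step, so 2, 6, 18, 54, 162, 486 → 1458.
Combining the parts gives {1 : 1458}.

{1 : 1458}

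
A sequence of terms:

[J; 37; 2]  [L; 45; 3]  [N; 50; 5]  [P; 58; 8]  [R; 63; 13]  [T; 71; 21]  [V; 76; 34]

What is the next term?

Letter: J, L, N, P, R, T, V → X (letters move forward 2 places in the alphabet).
For the second component, alternating steps +8, +5, +8, +5, …: 37, 45, 50, 58, 63, 71, 76 → 84.
Third component goes 2, 3, 5, 8, 13, 21, 34 → 55 (each term is the sum of the two before it).
Putting it together: [X; 84; 55].

[X; 84; 55]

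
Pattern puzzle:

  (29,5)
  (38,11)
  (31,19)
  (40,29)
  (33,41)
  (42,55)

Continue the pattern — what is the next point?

(35,71)

First value: alternating steps +9, −7, +9, −7, …; 29, 38, 31, 40, 33, 42 → 35.
Second value — differences are 6, 8, 10, … (increasing by 2 each time): 5, 11, 19, 29, 41, 55 → 71.
Combining the parts gives (35,71).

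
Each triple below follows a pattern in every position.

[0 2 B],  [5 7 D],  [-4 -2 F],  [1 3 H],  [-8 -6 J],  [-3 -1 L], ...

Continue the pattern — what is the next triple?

For the first value, alternating steps +5, −9, +5, −9, …: 0, 5, -4, 1, -8, -3 → -12.
For the second value, always 2 more than the first value: 2, 7, -2, 3, -6, -1 → -10.
Letter goes B, D, F, H, J, L → N (letters move forward 2 places in the alphabet).
So the next triple is [-12 -10 N].

[-12 -10 N]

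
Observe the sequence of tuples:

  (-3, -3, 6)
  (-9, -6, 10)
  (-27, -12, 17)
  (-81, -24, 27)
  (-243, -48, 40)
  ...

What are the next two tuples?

First slot: ×3 each step; -3, -9, -27, -81, -243 → -729 → -2187.
Second slot goes -3, -6, -12, -24, -48 → -96 → -192 (×2 each step).
Third slot: differences are 4, 7, 10, … (increasing by 3 each time), so 6, 10, 17, 27, 40 → 56 → 75.
Putting the parts together: (-729, -96, 56) and then (-2187, -192, 75).

(-729, -96, 56), (-2187, -192, 75)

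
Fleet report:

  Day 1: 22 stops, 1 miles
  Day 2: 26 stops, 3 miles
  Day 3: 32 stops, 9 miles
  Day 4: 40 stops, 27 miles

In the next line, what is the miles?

Miles: 1, 3, 9, 27 → 81 (×3 each step).

81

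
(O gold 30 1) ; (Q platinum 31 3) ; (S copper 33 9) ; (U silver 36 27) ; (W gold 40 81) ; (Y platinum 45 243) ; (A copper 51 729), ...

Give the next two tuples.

Letter: letters move forward 2 places in the alphabet, wrapping Z→A; O, Q, S, U, W, Y, A → C → E.
For the metal, repeats gold → platinum → copper → silver: gold, platinum, copper, silver, gold, platinum, copper → silver → gold.
For the third slot, differences are 1, 2, 3, … (increasing by 1 each time): 30, 31, 33, 36, 40, 45, 51 → 58 → 66.
Fourth slot: ×3 each step; 1, 3, 9, 27, 81, 243, 729 → 2187 → 6561.
Putting the parts together: (C silver 58 2187) and then (E gold 66 6561).

(C silver 58 2187), (E gold 66 6561)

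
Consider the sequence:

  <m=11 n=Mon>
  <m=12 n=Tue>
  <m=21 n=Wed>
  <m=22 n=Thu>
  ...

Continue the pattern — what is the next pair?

<m=31 n=Fri>

M — alternating steps +1, +9, +1, +9, …: 11, 12, 21, 22 → 31.
N goes Mon, Tue, Wed, Thu → Fri (runs through the weekdays Mon→Sun).
So the next pair is <m=31 n=Fri>.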